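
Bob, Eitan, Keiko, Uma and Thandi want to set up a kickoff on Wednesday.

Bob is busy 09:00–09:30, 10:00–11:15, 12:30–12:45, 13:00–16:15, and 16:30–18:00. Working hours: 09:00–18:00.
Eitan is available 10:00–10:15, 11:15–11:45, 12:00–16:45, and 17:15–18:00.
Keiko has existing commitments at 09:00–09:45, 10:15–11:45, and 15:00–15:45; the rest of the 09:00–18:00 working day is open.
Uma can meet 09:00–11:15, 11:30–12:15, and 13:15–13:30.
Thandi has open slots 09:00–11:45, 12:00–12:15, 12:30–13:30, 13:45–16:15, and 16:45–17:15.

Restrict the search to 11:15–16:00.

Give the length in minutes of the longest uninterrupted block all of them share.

Bob free within 09:00–18:00: 09:30–10:00, 11:15–12:30, 12:45–13:00, 16:15–16:30.
Keiko free within 09:00–18:00: 09:45–10:15, 11:45–15:00, 15:45–18:00.
Bob ∩ Eitan: 11:15–11:45, 12:00–12:30, 12:45–13:00, 16:15–16:30.
Bob ∩ Eitan ∩ Keiko: 12:00–12:30, 12:45–13:00, 16:15–16:30.
Bob ∩ Eitan ∩ Keiko ∩ Uma: 12:00–12:15.
Bob ∩ Eitan ∩ Keiko ∩ Uma ∩ Thandi: 12:00–12:15.
Restricted to 11:15–16:00: 12:00–12:15.
Single common window of 15 minutes.

15 minutes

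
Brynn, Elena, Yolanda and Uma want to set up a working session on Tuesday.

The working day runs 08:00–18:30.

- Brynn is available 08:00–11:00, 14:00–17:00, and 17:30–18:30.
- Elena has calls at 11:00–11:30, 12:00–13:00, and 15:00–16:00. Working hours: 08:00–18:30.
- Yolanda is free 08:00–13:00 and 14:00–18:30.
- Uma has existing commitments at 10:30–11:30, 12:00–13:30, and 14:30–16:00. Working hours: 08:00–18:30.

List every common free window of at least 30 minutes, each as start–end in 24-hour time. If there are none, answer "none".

08:00–10:30, 14:00–14:30, 16:00–17:00, 17:30–18:30

Elena free within 08:00–18:30: 08:00–11:00, 11:30–12:00, 13:00–15:00, 16:00–18:30.
Uma free within 08:00–18:30: 08:00–10:30, 11:30–12:00, 13:30–14:30, 16:00–18:30.
Brynn ∩ Elena: 08:00–11:00, 14:00–15:00, 16:00–17:00, 17:30–18:30.
Brynn ∩ Elena ∩ Yolanda: 08:00–11:00, 14:00–15:00, 16:00–17:00, 17:30–18:30.
Brynn ∩ Elena ∩ Yolanda ∩ Uma: 08:00–10:30, 14:00–14:30, 16:00–17:00, 17:30–18:30.
Windows ≥ 30 min: 08:00–10:30, 14:00–14:30, 16:00–17:00, 17:30–18:30.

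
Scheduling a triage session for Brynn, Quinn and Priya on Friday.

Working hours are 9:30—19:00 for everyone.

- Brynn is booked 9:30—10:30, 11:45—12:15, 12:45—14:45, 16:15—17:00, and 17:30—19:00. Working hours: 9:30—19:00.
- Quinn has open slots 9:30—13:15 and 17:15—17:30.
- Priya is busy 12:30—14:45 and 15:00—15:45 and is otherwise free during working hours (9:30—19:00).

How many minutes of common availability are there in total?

105 minutes

Brynn free within 09:30–19:00: 10:30–11:45, 12:15–12:45, 14:45–16:15, 17:00–17:30.
Priya free within 09:30–19:00: 09:30–12:30, 14:45–15:00, 15:45–19:00.
Brynn ∩ Quinn: 10:30–11:45, 12:15–12:45, 17:15–17:30.
Brynn ∩ Quinn ∩ Priya: 10:30–11:45, 12:15–12:30, 17:15–17:30.
Total common minutes: 75 + 15 + 15 = 105.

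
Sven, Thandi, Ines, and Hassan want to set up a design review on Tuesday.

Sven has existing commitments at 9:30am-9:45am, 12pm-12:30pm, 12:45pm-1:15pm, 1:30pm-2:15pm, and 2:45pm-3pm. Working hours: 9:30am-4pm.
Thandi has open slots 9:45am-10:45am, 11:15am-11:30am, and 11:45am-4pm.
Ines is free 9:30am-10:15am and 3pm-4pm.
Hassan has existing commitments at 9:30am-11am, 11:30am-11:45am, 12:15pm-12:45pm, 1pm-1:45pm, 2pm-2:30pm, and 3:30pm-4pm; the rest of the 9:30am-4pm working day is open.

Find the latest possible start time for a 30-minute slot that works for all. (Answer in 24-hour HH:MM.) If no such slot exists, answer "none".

Sven free within 09:30–16:00: 09:45–12:00, 12:30–12:45, 13:15–13:30, 14:15–14:45, 15:00–16:00.
Hassan free within 09:30–16:00: 11:00–11:30, 11:45–12:15, 12:45–13:00, 13:45–14:00, 14:30–15:30.
Sven ∩ Thandi: 09:45–10:45, 11:15–11:30, 11:45–12:00, 12:30–12:45, 13:15–13:30, 14:15–14:45, 15:00–16:00.
Sven ∩ Thandi ∩ Ines: 09:45–10:15, 15:00–16:00.
Sven ∩ Thandi ∩ Ines ∩ Hassan: 15:00–15:30.
Windows ≥ 30 min: 15:00–15:30.
Latest start in the last window 15:00–15:30 is 15:30 − 30 min = 15:00.

15:00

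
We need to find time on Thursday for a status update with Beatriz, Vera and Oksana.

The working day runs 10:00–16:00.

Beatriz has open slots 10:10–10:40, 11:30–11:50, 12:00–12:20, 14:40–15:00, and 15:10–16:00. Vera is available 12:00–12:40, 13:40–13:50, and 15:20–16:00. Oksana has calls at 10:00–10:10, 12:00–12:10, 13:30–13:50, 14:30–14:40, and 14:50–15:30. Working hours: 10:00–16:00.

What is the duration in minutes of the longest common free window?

30 minutes

Oksana free within 10:00–16:00: 10:10–12:00, 12:10–13:30, 13:50–14:30, 14:40–14:50, 15:30–16:00.
Beatriz ∩ Vera: 12:00–12:20, 15:20–16:00.
Beatriz ∩ Vera ∩ Oksana: 12:10–12:20, 15:30–16:00.
Common window lengths: 10, 30 min; longest is 30.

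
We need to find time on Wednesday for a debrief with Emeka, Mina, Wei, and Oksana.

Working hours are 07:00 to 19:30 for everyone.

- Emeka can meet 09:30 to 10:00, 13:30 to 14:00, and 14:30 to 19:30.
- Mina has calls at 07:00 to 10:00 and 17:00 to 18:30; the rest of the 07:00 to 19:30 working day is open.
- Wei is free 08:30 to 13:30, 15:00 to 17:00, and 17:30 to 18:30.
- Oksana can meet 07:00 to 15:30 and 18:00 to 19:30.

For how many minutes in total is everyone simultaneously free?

30 minutes

Mina free within 07:00–19:30: 10:00–17:00, 18:30–19:30.
Emeka ∩ Mina: 13:30–14:00, 14:30–17:00, 18:30–19:30.
Emeka ∩ Mina ∩ Wei: 15:00–17:00.
Emeka ∩ Mina ∩ Wei ∩ Oksana: 15:00–15:30.
Total common minutes: 30.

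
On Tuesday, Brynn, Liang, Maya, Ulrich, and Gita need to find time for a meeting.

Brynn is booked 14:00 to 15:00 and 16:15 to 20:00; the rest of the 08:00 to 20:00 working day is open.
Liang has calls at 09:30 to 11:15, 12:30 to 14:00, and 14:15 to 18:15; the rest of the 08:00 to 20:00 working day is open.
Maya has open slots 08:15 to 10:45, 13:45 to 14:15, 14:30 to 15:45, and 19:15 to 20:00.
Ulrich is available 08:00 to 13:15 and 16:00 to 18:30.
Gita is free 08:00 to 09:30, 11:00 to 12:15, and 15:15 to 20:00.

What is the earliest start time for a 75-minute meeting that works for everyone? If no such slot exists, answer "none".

08:15

Brynn free within 08:00–20:00: 08:00–14:00, 15:00–16:15.
Liang free within 08:00–20:00: 08:00–09:30, 11:15–12:30, 14:00–14:15, 18:15–20:00.
Brynn ∩ Liang: 08:00–09:30, 11:15–12:30.
Brynn ∩ Liang ∩ Maya: 08:15–09:30.
Brynn ∩ Liang ∩ Maya ∩ Ulrich: 08:15–09:30.
Brynn ∩ Liang ∩ Maya ∩ Ulrich ∩ Gita: 08:15–09:30.
Windows ≥ 75 min: 08:15–09:30.
Earliest such window starts at 08:15.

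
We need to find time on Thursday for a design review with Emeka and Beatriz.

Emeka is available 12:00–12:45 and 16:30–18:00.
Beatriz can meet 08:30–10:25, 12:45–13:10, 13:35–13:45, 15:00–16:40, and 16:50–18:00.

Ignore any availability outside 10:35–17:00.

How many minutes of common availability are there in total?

Emeka ∩ Beatriz: 16:30–16:40, 16:50–18:00.
Restricted to 10:35–17:00: 16:30–16:40, 16:50–17:00.
Total common minutes: 10 + 10 = 20.

20 minutes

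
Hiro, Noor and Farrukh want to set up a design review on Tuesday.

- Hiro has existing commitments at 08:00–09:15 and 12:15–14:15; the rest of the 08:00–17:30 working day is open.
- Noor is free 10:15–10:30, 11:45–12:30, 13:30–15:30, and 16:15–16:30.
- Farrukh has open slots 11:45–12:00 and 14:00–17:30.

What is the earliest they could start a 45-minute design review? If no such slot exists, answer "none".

14:15

Hiro free within 08:00–17:30: 09:15–12:15, 14:15–17:30.
Hiro ∩ Noor: 10:15–10:30, 11:45–12:15, 14:15–15:30, 16:15–16:30.
Hiro ∩ Noor ∩ Farrukh: 11:45–12:00, 14:15–15:30, 16:15–16:30.
Windows ≥ 45 min: 14:15–15:30.
Earliest such window starts at 14:15.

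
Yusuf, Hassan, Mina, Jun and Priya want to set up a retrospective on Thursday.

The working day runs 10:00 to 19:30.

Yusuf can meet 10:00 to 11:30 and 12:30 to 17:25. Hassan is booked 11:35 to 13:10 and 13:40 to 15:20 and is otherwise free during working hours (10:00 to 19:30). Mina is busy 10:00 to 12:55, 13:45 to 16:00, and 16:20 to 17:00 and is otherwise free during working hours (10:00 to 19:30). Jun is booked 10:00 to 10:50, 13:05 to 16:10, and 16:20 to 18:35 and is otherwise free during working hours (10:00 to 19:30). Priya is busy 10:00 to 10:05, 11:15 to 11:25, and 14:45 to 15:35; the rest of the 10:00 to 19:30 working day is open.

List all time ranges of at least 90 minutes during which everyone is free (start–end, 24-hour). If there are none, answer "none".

none

Hassan free within 10:00–19:30: 10:00–11:35, 13:10–13:40, 15:20–19:30.
Mina free within 10:00–19:30: 12:55–13:45, 16:00–16:20, 17:00–19:30.
Jun free within 10:00–19:30: 10:50–13:05, 16:10–16:20, 18:35–19:30.
Priya free within 10:00–19:30: 10:05–11:15, 11:25–14:45, 15:35–19:30.
Yusuf ∩ Hassan: 10:00–11:30, 13:10–13:40, 15:20–17:25.
Yusuf ∩ Hassan ∩ Mina: 13:10–13:40, 16:00–16:20, 17:00–17:25.
Yusuf ∩ Hassan ∩ Mina ∩ Jun: 16:10–16:20.
Yusuf ∩ Hassan ∩ Mina ∩ Jun ∩ Priya: 16:10–16:20.
Windows ≥ 90 min: (none).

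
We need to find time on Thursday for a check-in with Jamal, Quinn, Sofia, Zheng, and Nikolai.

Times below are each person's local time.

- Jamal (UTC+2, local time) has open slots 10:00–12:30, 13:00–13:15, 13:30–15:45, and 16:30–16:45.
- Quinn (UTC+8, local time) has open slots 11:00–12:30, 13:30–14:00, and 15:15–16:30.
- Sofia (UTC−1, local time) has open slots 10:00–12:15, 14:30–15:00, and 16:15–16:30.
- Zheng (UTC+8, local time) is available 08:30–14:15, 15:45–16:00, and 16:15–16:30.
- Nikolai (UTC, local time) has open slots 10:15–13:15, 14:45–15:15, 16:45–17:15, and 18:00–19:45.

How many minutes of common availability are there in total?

Jamal → UTC: 08:00–10:30, 11:00–11:15, 11:30–13:45, 14:30–14:45.
Quinn → UTC: 03:00–04:30, 05:30–06:00, 07:15–08:30.
Sofia → UTC: 11:00–13:15, 15:30–16:00, 17:15–17:30.
Zheng → UTC: 00:30–06:15, 07:45–08:00, 08:15–08:30.
Nikolai → UTC: 10:15–13:15, 14:45–15:15, 16:45–17:15, 18:00–19:45.
Jamal ∩ Quinn: 08:00–08:30.
Jamal ∩ Quinn ∩ Sofia: (none).
Jamal ∩ Quinn ∩ Sofia ∩ Zheng: (none).
Jamal ∩ Quinn ∩ Sofia ∩ Zheng ∩ Nikolai: (none).
Total common minutes: 0.

0 minutes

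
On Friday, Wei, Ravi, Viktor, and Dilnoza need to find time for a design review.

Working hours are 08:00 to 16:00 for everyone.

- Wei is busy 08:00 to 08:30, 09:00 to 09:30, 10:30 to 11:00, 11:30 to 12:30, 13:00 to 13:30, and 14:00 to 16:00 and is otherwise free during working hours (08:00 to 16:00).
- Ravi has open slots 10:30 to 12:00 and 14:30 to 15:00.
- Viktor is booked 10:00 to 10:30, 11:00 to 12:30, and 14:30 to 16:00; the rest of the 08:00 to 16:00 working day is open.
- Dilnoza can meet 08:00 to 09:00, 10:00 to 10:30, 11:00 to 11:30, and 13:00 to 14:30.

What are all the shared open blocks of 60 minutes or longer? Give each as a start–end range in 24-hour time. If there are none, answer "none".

none

Wei free within 08:00–16:00: 08:30–09:00, 09:30–10:30, 11:00–11:30, 12:30–13:00, 13:30–14:00.
Viktor free within 08:00–16:00: 08:00–10:00, 10:30–11:00, 12:30–14:30.
Wei ∩ Ravi: 11:00–11:30.
Wei ∩ Ravi ∩ Viktor: (none).
Wei ∩ Ravi ∩ Viktor ∩ Dilnoza: (none).
Windows ≥ 60 min: (none).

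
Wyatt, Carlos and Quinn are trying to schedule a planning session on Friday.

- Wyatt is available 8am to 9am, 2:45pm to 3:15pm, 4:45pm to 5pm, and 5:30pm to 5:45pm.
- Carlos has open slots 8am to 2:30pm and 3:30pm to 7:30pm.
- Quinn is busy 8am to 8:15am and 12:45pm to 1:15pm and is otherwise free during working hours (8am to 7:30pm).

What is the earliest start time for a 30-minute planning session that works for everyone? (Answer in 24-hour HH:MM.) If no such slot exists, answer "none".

Quinn free within 08:00–19:30: 08:15–12:45, 13:15–19:30.
Wyatt ∩ Carlos: 08:00–09:00, 16:45–17:00, 17:30–17:45.
Wyatt ∩ Carlos ∩ Quinn: 08:15–09:00, 16:45–17:00, 17:30–17:45.
Windows ≥ 30 min: 08:15–09:00.
Earliest such window starts at 08:15.

08:15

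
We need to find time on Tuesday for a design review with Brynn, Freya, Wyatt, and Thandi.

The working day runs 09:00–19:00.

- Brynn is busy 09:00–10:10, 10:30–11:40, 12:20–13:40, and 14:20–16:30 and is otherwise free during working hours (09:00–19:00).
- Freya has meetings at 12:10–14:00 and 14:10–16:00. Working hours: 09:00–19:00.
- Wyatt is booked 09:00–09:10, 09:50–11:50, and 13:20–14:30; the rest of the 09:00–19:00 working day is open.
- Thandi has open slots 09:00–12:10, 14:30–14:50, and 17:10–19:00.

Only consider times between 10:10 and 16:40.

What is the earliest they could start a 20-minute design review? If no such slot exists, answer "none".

11:50

Brynn free within 09:00–19:00: 10:10–10:30, 11:40–12:20, 13:40–14:20, 16:30–19:00.
Freya free within 09:00–19:00: 09:00–12:10, 14:00–14:10, 16:00–19:00.
Wyatt free within 09:00–19:00: 09:10–09:50, 11:50–13:20, 14:30–19:00.
Brynn ∩ Freya: 10:10–10:30, 11:40–12:10, 14:00–14:10, 16:30–19:00.
Brynn ∩ Freya ∩ Wyatt: 11:50–12:10, 16:30–19:00.
Brynn ∩ Freya ∩ Wyatt ∩ Thandi: 11:50–12:10, 17:10–19:00.
Restricted to 10:10–16:40: 11:50–12:10.
Windows ≥ 20 min: 11:50–12:10.
Earliest such window starts at 11:50.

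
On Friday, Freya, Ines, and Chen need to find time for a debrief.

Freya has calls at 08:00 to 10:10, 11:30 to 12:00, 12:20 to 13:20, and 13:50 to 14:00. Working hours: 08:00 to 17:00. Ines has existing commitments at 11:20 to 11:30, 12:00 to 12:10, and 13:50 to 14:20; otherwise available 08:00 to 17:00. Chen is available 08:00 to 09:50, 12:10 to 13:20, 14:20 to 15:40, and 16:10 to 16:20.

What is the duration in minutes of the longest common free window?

Freya free within 08:00–17:00: 10:10–11:30, 12:00–12:20, 13:20–13:50, 14:00–17:00.
Ines free within 08:00–17:00: 08:00–11:20, 11:30–12:00, 12:10–13:50, 14:20–17:00.
Freya ∩ Ines: 10:10–11:20, 12:10–12:20, 13:20–13:50, 14:20–17:00.
Freya ∩ Ines ∩ Chen: 12:10–12:20, 14:20–15:40, 16:10–16:20.
Common window lengths: 10, 80, 10 min; longest is 80.

80 minutes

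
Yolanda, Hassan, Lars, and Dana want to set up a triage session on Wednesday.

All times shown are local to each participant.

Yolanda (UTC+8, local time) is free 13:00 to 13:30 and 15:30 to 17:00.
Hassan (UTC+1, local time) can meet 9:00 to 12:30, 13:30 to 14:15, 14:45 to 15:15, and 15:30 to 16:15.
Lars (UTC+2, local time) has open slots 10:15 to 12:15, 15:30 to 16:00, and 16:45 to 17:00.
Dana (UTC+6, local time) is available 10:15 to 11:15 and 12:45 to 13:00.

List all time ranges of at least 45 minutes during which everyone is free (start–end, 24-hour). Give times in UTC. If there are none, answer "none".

none

Yolanda → UTC: 05:00–05:30, 07:30–09:00.
Hassan → UTC: 08:00–11:30, 12:30–13:15, 13:45–14:15, 14:30–15:15.
Lars → UTC: 08:15–10:15, 13:30–14:00, 14:45–15:00.
Dana → UTC: 04:15–05:15, 06:45–07:00.
Yolanda ∩ Hassan: 08:00–09:00.
Yolanda ∩ Hassan ∩ Lars: 08:15–09:00.
Yolanda ∩ Hassan ∩ Lars ∩ Dana: (none).
Windows ≥ 45 min: (none).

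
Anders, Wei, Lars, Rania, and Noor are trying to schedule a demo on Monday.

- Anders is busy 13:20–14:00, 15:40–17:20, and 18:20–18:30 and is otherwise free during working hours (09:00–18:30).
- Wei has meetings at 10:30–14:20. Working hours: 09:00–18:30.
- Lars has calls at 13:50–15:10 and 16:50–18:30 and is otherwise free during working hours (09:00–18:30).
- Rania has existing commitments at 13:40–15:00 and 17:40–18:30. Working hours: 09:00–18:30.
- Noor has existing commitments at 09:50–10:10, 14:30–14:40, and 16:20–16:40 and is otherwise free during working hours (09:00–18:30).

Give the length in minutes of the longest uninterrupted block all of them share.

Anders free within 09:00–18:30: 09:00–13:20, 14:00–15:40, 17:20–18:20.
Wei free within 09:00–18:30: 09:00–10:30, 14:20–18:30.
Lars free within 09:00–18:30: 09:00–13:50, 15:10–16:50.
Rania free within 09:00–18:30: 09:00–13:40, 15:00–17:40.
Noor free within 09:00–18:30: 09:00–09:50, 10:10–14:30, 14:40–16:20, 16:40–18:30.
Anders ∩ Wei: 09:00–10:30, 14:20–15:40, 17:20–18:20.
Anders ∩ Wei ∩ Lars: 09:00–10:30, 15:10–15:40.
Anders ∩ Wei ∩ Lars ∩ Rania: 09:00–10:30, 15:10–15:40.
Anders ∩ Wei ∩ Lars ∩ Rania ∩ Noor: 09:00–09:50, 10:10–10:30, 15:10–15:40.
Common window lengths: 50, 20, 30 min; longest is 50.

50 minutes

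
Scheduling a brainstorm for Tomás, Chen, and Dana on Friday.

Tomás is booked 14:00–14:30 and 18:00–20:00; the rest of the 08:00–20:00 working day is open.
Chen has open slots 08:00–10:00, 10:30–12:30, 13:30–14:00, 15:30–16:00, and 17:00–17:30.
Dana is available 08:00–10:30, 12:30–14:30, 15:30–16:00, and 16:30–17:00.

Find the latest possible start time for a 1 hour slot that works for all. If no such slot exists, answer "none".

09:00

Tomás free within 08:00–20:00: 08:00–14:00, 14:30–18:00.
Tomás ∩ Chen: 08:00–10:00, 10:30–12:30, 13:30–14:00, 15:30–16:00, 17:00–17:30.
Tomás ∩ Chen ∩ Dana: 08:00–10:00, 13:30–14:00, 15:30–16:00.
Windows ≥ 60 min: 08:00–10:00.
Latest start in the last window 08:00–10:00 is 10:00 − 60 min = 09:00.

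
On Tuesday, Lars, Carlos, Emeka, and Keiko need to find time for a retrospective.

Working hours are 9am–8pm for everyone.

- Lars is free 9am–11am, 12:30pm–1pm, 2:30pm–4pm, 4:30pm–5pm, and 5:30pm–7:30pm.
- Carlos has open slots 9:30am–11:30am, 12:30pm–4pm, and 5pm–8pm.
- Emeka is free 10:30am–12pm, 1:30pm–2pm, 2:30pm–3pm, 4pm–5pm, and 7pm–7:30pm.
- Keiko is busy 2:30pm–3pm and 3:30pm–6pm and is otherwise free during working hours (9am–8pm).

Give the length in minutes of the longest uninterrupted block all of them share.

30 minutes

Keiko free within 09:00–20:00: 09:00–14:30, 15:00–15:30, 18:00–20:00.
Lars ∩ Carlos: 09:30–11:00, 12:30–13:00, 14:30–16:00, 17:30–19:30.
Lars ∩ Carlos ∩ Emeka: 10:30–11:00, 14:30–15:00, 19:00–19:30.
Lars ∩ Carlos ∩ Emeka ∩ Keiko: 10:30–11:00, 19:00–19:30.
Common window lengths: 30, 30 min; longest is 30.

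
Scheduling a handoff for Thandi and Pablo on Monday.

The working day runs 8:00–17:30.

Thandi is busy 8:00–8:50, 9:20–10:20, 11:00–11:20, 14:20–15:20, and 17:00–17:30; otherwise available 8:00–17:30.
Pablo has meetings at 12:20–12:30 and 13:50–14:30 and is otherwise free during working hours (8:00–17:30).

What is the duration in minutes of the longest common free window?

Thandi free within 08:00–17:30: 08:50–09:20, 10:20–11:00, 11:20–14:20, 15:20–17:00.
Pablo free within 08:00–17:30: 08:00–12:20, 12:30–13:50, 14:30–17:30.
Thandi ∩ Pablo: 08:50–09:20, 10:20–11:00, 11:20–12:20, 12:30–13:50, 15:20–17:00.
Common window lengths: 30, 40, 60, 80, 100 min; longest is 100.

100 minutes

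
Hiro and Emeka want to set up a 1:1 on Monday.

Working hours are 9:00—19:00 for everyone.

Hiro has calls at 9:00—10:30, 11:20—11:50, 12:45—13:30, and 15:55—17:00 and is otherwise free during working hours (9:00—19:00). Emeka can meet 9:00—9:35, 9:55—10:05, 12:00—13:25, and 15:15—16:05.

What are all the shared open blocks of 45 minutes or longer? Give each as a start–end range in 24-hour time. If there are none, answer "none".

12:00–12:45

Hiro free within 09:00–19:00: 10:30–11:20, 11:50–12:45, 13:30–15:55, 17:00–19:00.
Hiro ∩ Emeka: 12:00–12:45, 15:15–15:55.
Windows ≥ 45 min: 12:00–12:45.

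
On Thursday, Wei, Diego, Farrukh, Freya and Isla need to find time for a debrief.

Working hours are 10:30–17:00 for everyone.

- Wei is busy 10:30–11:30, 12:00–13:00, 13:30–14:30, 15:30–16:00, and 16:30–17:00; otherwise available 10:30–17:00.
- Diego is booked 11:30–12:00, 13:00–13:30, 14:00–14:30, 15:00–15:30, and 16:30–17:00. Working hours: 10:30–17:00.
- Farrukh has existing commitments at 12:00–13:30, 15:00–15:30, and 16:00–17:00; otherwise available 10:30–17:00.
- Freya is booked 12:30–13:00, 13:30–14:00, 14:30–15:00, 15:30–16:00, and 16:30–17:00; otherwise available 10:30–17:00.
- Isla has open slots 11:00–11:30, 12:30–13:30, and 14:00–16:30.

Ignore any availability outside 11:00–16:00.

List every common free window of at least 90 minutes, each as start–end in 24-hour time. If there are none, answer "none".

Wei free within 10:30–17:00: 11:30–12:00, 13:00–13:30, 14:30–15:30, 16:00–16:30.
Diego free within 10:30–17:00: 10:30–11:30, 12:00–13:00, 13:30–14:00, 14:30–15:00, 15:30–16:30.
Farrukh free within 10:30–17:00: 10:30–12:00, 13:30–15:00, 15:30–16:00.
Freya free within 10:30–17:00: 10:30–12:30, 13:00–13:30, 14:00–14:30, 15:00–15:30, 16:00–16:30.
Wei ∩ Diego: 14:30–15:00, 16:00–16:30.
Wei ∩ Diego ∩ Farrukh: 14:30–15:00.
Wei ∩ Diego ∩ Farrukh ∩ Freya: (none).
Wei ∩ Diego ∩ Farrukh ∩ Freya ∩ Isla: (none).
Restricted to 11:00–16:00: (none).
Windows ≥ 90 min: (none).

none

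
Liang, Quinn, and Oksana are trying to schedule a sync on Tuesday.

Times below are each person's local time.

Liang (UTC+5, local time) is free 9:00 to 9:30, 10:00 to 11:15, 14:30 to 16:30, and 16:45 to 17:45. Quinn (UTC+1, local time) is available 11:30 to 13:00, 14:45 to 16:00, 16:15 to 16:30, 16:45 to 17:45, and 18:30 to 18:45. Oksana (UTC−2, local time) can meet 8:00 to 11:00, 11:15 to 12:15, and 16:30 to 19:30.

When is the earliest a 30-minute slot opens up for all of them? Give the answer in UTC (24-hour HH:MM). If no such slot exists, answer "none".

10:30

Liang → UTC: 04:00–04:30, 05:00–06:15, 09:30–11:30, 11:45–12:45.
Quinn → UTC: 10:30–12:00, 13:45–15:00, 15:15–15:30, 15:45–16:45, 17:30–17:45.
Oksana → UTC: 10:00–13:00, 13:15–14:15, 18:30–21:30.
Liang ∩ Quinn: 10:30–11:30, 11:45–12:00.
Liang ∩ Quinn ∩ Oksana: 10:30–11:30, 11:45–12:00.
Windows ≥ 30 min: 10:30–11:30.
Earliest such window starts at 10:30.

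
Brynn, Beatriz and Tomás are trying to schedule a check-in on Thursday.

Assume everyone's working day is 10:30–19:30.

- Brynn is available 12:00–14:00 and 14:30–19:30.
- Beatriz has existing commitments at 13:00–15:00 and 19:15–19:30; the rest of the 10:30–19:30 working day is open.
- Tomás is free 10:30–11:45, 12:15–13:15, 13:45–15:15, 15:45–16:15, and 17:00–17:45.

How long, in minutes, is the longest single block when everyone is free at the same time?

Beatriz free within 10:30–19:30: 10:30–13:00, 15:00–19:15.
Brynn ∩ Beatriz: 12:00–13:00, 15:00–19:15.
Brynn ∩ Beatriz ∩ Tomás: 12:15–13:00, 15:00–15:15, 15:45–16:15, 17:00–17:45.
Common window lengths: 45, 15, 30, 45 min; longest is 45.

45 minutes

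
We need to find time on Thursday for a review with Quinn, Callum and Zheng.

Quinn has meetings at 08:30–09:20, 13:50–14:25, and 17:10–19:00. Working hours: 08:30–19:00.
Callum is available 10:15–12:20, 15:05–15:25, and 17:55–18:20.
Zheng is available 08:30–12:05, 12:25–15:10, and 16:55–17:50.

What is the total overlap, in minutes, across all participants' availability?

Quinn free within 08:30–19:00: 09:20–13:50, 14:25–17:10.
Quinn ∩ Callum: 10:15–12:20, 15:05–15:25.
Quinn ∩ Callum ∩ Zheng: 10:15–12:05, 15:05–15:10.
Total common minutes: 110 + 5 = 115.

115 minutes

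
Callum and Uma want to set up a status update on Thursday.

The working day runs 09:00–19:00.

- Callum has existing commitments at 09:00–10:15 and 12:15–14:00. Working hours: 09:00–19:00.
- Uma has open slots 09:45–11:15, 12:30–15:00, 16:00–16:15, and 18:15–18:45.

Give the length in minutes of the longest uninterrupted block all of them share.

Callum free within 09:00–19:00: 10:15–12:15, 14:00–19:00.
Callum ∩ Uma: 10:15–11:15, 14:00–15:00, 16:00–16:15, 18:15–18:45.
Common window lengths: 60, 60, 15, 30 min; longest is 60.

60 minutes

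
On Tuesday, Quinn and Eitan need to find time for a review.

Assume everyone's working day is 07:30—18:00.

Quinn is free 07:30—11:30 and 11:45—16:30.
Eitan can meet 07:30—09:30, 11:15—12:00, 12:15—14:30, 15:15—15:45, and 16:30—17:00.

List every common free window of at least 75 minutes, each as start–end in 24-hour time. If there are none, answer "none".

07:30–09:30, 12:15–14:30

Quinn ∩ Eitan: 07:30–09:30, 11:15–11:30, 11:45–12:00, 12:15–14:30, 15:15–15:45.
Windows ≥ 75 min: 07:30–09:30, 12:15–14:30.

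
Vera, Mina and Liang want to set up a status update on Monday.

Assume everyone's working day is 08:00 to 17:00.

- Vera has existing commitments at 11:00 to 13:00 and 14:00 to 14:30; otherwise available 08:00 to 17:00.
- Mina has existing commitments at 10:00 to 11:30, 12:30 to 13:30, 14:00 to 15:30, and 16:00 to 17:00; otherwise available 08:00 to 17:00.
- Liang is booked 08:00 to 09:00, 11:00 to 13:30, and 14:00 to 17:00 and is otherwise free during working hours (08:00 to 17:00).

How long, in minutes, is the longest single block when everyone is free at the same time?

60 minutes

Vera free within 08:00–17:00: 08:00–11:00, 13:00–14:00, 14:30–17:00.
Mina free within 08:00–17:00: 08:00–10:00, 11:30–12:30, 13:30–14:00, 15:30–16:00.
Liang free within 08:00–17:00: 09:00–11:00, 13:30–14:00.
Vera ∩ Mina: 08:00–10:00, 13:30–14:00, 15:30–16:00.
Vera ∩ Mina ∩ Liang: 09:00–10:00, 13:30–14:00.
Common window lengths: 60, 30 min; longest is 60.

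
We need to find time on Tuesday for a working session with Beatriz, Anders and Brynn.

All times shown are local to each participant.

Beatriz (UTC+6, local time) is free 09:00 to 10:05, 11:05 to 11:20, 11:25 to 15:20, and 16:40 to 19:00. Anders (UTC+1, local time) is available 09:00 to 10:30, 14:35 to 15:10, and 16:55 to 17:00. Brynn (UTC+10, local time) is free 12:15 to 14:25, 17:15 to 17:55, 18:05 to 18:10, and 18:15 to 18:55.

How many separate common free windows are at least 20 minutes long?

1

Beatriz → UTC: 03:00–04:05, 05:05–05:20, 05:25–09:20, 10:40–13:00.
Anders → UTC: 08:00–09:30, 13:35–14:10, 15:55–16:00.
Brynn → UTC: 02:15–04:25, 07:15–07:55, 08:05–08:10, 08:15–08:55.
Beatriz ∩ Anders: 08:00–09:20.
Beatriz ∩ Anders ∩ Brynn: 08:05–08:10, 08:15–08:55.
Windows ≥ 20 min: 08:15–08:55.
That's 1 window.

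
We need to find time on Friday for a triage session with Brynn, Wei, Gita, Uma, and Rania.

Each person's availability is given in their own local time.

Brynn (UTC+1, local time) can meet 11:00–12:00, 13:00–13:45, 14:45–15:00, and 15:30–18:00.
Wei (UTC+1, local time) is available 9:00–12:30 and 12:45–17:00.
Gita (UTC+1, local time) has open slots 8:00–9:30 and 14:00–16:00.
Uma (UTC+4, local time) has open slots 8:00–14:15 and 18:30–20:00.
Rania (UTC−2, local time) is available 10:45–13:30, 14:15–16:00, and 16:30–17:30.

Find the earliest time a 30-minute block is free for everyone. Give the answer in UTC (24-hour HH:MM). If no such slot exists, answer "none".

14:30

Brynn → UTC: 10:00–11:00, 12:00–12:45, 13:45–14:00, 14:30–17:00.
Wei → UTC: 08:00–11:30, 11:45–16:00.
Gita → UTC: 07:00–08:30, 13:00–15:00.
Uma → UTC: 04:00–10:15, 14:30–16:00.
Rania → UTC: 12:45–15:30, 16:15–18:00, 18:30–19:30.
Brynn ∩ Wei: 10:00–11:00, 12:00–12:45, 13:45–14:00, 14:30–16:00.
Brynn ∩ Wei ∩ Gita: 13:45–14:00, 14:30–15:00.
Brynn ∩ Wei ∩ Gita ∩ Uma: 14:30–15:00.
Brynn ∩ Wei ∩ Gita ∩ Uma ∩ Rania: 14:30–15:00.
Windows ≥ 30 min: 14:30–15:00.
Earliest such window starts at 14:30.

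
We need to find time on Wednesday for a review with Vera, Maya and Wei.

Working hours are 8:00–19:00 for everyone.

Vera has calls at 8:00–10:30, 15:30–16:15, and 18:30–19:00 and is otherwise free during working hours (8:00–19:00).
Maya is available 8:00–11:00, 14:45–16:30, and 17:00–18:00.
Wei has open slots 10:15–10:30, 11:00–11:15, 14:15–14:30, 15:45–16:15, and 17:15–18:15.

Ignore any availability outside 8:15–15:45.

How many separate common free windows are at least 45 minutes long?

0

Vera free within 08:00–19:00: 10:30–15:30, 16:15–18:30.
Vera ∩ Maya: 10:30–11:00, 14:45–15:30, 16:15–16:30, 17:00–18:00.
Vera ∩ Maya ∩ Wei: 17:15–18:00.
Restricted to 08:15–15:45: (none).
Windows ≥ 45 min: (none).
That's 0 windows.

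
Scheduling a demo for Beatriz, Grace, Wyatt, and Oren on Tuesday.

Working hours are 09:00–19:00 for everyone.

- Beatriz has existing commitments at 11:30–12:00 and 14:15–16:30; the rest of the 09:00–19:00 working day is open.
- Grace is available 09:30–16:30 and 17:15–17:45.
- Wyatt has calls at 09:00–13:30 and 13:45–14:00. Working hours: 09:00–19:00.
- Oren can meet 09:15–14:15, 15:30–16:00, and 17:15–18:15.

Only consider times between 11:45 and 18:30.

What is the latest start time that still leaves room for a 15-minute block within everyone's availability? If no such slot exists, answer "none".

17:30

Beatriz free within 09:00–19:00: 09:00–11:30, 12:00–14:15, 16:30–19:00.
Wyatt free within 09:00–19:00: 13:30–13:45, 14:00–19:00.
Beatriz ∩ Grace: 09:30–11:30, 12:00–14:15, 17:15–17:45.
Beatriz ∩ Grace ∩ Wyatt: 13:30–13:45, 14:00–14:15, 17:15–17:45.
Beatriz ∩ Grace ∩ Wyatt ∩ Oren: 13:30–13:45, 14:00–14:15, 17:15–17:45.
Restricted to 11:45–18:30: 13:30–13:45, 14:00–14:15, 17:15–17:45.
Windows ≥ 15 min: 13:30–13:45, 14:00–14:15, 17:15–17:45.
Latest start in the last window 17:15–17:45 is 17:45 − 15 min = 17:30.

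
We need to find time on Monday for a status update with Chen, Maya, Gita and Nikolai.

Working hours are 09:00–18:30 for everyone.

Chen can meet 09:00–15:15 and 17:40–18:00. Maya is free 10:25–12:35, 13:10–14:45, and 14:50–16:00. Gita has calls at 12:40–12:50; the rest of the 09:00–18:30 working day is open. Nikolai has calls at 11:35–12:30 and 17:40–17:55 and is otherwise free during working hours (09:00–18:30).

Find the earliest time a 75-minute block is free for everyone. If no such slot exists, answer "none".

Gita free within 09:00–18:30: 09:00–12:40, 12:50–18:30.
Nikolai free within 09:00–18:30: 09:00–11:35, 12:30–17:40, 17:55–18:30.
Chen ∩ Maya: 10:25–12:35, 13:10–14:45, 14:50–15:15.
Chen ∩ Maya ∩ Gita: 10:25–12:35, 13:10–14:45, 14:50–15:15.
Chen ∩ Maya ∩ Gita ∩ Nikolai: 10:25–11:35, 12:30–12:35, 13:10–14:45, 14:50–15:15.
Windows ≥ 75 min: 13:10–14:45.
Earliest such window starts at 13:10.

13:10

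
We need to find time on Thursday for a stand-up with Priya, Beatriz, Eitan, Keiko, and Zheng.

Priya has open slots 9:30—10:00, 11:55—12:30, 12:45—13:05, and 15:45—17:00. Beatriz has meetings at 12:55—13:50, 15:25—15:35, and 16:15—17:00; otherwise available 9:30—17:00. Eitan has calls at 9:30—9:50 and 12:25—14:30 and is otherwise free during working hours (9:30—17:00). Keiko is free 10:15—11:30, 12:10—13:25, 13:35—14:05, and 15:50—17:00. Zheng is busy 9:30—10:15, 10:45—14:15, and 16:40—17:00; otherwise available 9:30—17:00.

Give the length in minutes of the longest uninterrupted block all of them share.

25 minutes

Beatriz free within 09:30–17:00: 09:30–12:55, 13:50–15:25, 15:35–16:15.
Eitan free within 09:30–17:00: 09:50–12:25, 14:30–17:00.
Zheng free within 09:30–17:00: 10:15–10:45, 14:15–16:40.
Priya ∩ Beatriz: 09:30–10:00, 11:55–12:30, 12:45–12:55, 15:45–16:15.
Priya ∩ Beatriz ∩ Eitan: 09:50–10:00, 11:55–12:25, 15:45–16:15.
Priya ∩ Beatriz ∩ Eitan ∩ Keiko: 12:10–12:25, 15:50–16:15.
Priya ∩ Beatriz ∩ Eitan ∩ Keiko ∩ Zheng: 15:50–16:15.
Single common window of 25 minutes.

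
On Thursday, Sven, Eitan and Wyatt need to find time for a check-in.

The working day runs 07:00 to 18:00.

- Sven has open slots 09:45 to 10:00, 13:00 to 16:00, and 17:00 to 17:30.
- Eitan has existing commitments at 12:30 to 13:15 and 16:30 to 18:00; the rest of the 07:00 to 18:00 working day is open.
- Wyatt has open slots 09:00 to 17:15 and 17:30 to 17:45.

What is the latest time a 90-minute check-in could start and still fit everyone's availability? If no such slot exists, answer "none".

Eitan free within 07:00–18:00: 07:00–12:30, 13:15–16:30.
Sven ∩ Eitan: 09:45–10:00, 13:15–16:00.
Sven ∩ Eitan ∩ Wyatt: 09:45–10:00, 13:15–16:00.
Windows ≥ 90 min: 13:15–16:00.
Latest start in the last window 13:15–16:00 is 16:00 − 90 min = 14:30.

14:30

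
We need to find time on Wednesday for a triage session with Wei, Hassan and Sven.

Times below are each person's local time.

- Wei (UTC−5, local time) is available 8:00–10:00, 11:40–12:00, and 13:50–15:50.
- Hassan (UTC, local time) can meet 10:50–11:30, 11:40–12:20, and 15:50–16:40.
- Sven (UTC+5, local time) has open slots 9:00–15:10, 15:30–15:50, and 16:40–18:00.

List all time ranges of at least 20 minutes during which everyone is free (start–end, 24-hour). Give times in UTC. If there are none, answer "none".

Wei → UTC: 13:00–15:00, 16:40–17:00, 18:50–20:50.
Hassan → UTC: 10:50–11:30, 11:40–12:20, 15:50–16:40.
Sven → UTC: 04:00–10:10, 10:30–10:50, 11:40–13:00.
Wei ∩ Hassan: (none).
Wei ∩ Hassan ∩ Sven: (none).
Windows ≥ 20 min: (none).

none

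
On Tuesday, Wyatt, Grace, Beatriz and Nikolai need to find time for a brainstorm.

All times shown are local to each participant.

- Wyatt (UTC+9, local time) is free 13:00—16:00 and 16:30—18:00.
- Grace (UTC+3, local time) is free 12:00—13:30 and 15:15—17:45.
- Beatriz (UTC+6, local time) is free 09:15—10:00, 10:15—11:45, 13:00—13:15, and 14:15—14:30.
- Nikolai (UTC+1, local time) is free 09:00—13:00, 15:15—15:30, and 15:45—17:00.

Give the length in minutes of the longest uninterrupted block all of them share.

0 minutes

Wyatt → UTC: 04:00–07:00, 07:30–09:00.
Grace → UTC: 09:00–10:30, 12:15–14:45.
Beatriz → UTC: 03:15–04:00, 04:15–05:45, 07:00–07:15, 08:15–08:30.
Nikolai → UTC: 08:00–12:00, 14:15–14:30, 14:45–16:00.
Wyatt ∩ Grace: (none).
Wyatt ∩ Grace ∩ Beatriz: (none).
Wyatt ∩ Grace ∩ Beatriz ∩ Nikolai: (none).
No common window.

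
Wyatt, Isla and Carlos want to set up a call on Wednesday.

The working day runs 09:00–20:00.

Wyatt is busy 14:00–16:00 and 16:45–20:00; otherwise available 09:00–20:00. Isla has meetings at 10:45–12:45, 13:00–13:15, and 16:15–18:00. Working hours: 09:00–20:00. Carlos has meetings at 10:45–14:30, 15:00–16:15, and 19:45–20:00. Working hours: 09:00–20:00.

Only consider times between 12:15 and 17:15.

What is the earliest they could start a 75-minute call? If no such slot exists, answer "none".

Wyatt free within 09:00–20:00: 09:00–14:00, 16:00–16:45.
Isla free within 09:00–20:00: 09:00–10:45, 12:45–13:00, 13:15–16:15, 18:00–20:00.
Carlos free within 09:00–20:00: 09:00–10:45, 14:30–15:00, 16:15–19:45.
Wyatt ∩ Isla: 09:00–10:45, 12:45–13:00, 13:15–14:00, 16:00–16:15.
Wyatt ∩ Isla ∩ Carlos: 09:00–10:45.
Restricted to 12:15–17:15: (none).
Windows ≥ 75 min: (none).

none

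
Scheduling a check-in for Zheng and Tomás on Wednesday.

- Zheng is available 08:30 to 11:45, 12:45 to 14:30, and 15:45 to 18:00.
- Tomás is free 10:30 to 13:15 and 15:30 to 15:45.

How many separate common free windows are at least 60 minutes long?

Zheng ∩ Tomás: 10:30–11:45, 12:45–13:15.
Windows ≥ 60 min: 10:30–11:45.
That's 1 window.

1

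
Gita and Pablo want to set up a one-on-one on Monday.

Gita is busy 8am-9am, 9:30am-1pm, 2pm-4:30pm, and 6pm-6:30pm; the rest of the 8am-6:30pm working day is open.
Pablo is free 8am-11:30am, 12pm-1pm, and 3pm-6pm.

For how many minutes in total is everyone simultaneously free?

120 minutes

Gita free within 08:00–18:30: 09:00–09:30, 13:00–14:00, 16:30–18:00.
Gita ∩ Pablo: 09:00–09:30, 16:30–18:00.
Total common minutes: 30 + 90 = 120.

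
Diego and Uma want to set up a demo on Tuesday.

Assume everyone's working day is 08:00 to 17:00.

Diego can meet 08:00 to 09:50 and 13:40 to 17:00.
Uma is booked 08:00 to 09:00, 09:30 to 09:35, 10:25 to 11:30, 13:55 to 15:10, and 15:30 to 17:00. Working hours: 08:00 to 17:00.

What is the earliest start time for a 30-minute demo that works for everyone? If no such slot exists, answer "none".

09:00

Uma free within 08:00–17:00: 09:00–09:30, 09:35–10:25, 11:30–13:55, 15:10–15:30.
Diego ∩ Uma: 09:00–09:30, 09:35–09:50, 13:40–13:55, 15:10–15:30.
Windows ≥ 30 min: 09:00–09:30.
Earliest such window starts at 09:00.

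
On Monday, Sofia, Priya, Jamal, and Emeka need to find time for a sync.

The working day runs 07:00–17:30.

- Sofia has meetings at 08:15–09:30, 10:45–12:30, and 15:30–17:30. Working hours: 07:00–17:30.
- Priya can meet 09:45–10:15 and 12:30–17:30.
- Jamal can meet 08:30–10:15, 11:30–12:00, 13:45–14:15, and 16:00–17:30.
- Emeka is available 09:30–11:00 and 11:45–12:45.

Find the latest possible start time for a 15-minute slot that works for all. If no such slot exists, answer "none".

Sofia free within 07:00–17:30: 07:00–08:15, 09:30–10:45, 12:30–15:30.
Sofia ∩ Priya: 09:45–10:15, 12:30–15:30.
Sofia ∩ Priya ∩ Jamal: 09:45–10:15, 13:45–14:15.
Sofia ∩ Priya ∩ Jamal ∩ Emeka: 09:45–10:15.
Windows ≥ 15 min: 09:45–10:15.
Latest start in the last window 09:45–10:15 is 10:15 − 15 min = 10:00.

10:00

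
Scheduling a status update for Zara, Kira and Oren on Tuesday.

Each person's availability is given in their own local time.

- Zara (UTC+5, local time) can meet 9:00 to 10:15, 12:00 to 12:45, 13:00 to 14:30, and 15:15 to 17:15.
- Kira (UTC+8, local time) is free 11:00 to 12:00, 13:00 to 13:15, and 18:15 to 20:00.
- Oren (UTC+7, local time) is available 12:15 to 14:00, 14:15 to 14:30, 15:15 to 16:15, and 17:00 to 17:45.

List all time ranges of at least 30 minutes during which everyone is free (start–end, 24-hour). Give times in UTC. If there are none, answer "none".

Zara → UTC: 04:00–05:15, 07:00–07:45, 08:00–09:30, 10:15–12:15.
Kira → UTC: 03:00–04:00, 05:00–05:15, 10:15–12:00.
Oren → UTC: 05:15–07:00, 07:15–07:30, 08:15–09:15, 10:00–10:45.
Zara ∩ Kira: 05:00–05:15, 10:15–12:00.
Zara ∩ Kira ∩ Oren: 10:15–10:45.
Windows ≥ 30 min: 10:15–10:45.

10:15–10:45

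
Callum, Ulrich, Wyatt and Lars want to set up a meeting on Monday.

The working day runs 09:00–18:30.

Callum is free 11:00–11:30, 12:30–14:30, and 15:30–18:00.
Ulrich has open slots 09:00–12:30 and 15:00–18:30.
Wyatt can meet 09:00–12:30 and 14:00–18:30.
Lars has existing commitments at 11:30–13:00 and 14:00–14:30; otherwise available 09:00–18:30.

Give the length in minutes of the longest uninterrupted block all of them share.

Lars free within 09:00–18:30: 09:00–11:30, 13:00–14:00, 14:30–18:30.
Callum ∩ Ulrich: 11:00–11:30, 15:30–18:00.
Callum ∩ Ulrich ∩ Wyatt: 11:00–11:30, 15:30–18:00.
Callum ∩ Ulrich ∩ Wyatt ∩ Lars: 11:00–11:30, 15:30–18:00.
Common window lengths: 30, 150 min; longest is 150.

150 minutes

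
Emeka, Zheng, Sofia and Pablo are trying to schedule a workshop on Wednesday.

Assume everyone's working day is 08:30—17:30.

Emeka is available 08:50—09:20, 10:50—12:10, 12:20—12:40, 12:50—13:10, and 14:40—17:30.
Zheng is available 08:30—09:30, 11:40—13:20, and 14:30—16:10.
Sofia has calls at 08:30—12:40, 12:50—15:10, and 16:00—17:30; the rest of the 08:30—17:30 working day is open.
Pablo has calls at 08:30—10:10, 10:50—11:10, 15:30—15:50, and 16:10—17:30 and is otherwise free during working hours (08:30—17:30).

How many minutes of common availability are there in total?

Sofia free within 08:30–17:30: 12:40–12:50, 15:10–16:00.
Pablo free within 08:30–17:30: 10:10–10:50, 11:10–15:30, 15:50–16:10.
Emeka ∩ Zheng: 08:50–09:20, 11:40–12:10, 12:20–12:40, 12:50–13:10, 14:40–16:10.
Emeka ∩ Zheng ∩ Sofia: 15:10–16:00.
Emeka ∩ Zheng ∩ Sofia ∩ Pablo: 15:10–15:30, 15:50–16:00.
Total common minutes: 20 + 10 = 30.

30 minutes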